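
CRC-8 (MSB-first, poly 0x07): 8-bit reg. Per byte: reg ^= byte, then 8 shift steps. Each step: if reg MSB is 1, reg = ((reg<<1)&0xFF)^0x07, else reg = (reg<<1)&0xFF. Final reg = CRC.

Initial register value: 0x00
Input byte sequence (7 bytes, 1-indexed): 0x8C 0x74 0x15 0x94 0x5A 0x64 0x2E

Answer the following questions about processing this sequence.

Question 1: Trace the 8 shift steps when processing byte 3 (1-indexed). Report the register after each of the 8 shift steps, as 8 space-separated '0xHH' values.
After byte 1 (0x8C): reg=0xAD
After byte 2 (0x74): reg=0x01
Register before byte 3: 0x01
After XOR with byte 0x15: 0x14

Answer: 0x28 0x50 0xA0 0x47 0x8E 0x1B 0x36 0x6C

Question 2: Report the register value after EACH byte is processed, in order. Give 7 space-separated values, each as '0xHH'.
0xAD 0x01 0x6C 0xE6 0x3D 0x88 0x7B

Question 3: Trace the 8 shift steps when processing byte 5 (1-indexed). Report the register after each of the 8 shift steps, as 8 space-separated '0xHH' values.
After byte 1 (0x8C): reg=0xAD
After byte 2 (0x74): reg=0x01
After byte 3 (0x15): reg=0x6C
After byte 4 (0x94): reg=0xE6
Register before byte 5: 0xE6
After XOR with byte 0x5A: 0xBC

Answer: 0x7F 0xFE 0xFB 0xF1 0xE5 0xCD 0x9D 0x3D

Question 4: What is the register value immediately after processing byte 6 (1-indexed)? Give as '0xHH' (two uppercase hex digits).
Answer: 0x88

Derivation:
After byte 1 (0x8C): reg=0xAD
After byte 2 (0x74): reg=0x01
After byte 3 (0x15): reg=0x6C
After byte 4 (0x94): reg=0xE6
After byte 5 (0x5A): reg=0x3D
After byte 6 (0x64): reg=0x88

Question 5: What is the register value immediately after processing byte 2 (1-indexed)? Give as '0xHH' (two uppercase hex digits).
After byte 1 (0x8C): reg=0xAD
After byte 2 (0x74): reg=0x01

Answer: 0x01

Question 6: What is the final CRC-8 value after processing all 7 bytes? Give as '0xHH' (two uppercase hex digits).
Answer: 0x7B

Derivation:
After byte 1 (0x8C): reg=0xAD
After byte 2 (0x74): reg=0x01
After byte 3 (0x15): reg=0x6C
After byte 4 (0x94): reg=0xE6
After byte 5 (0x5A): reg=0x3D
After byte 6 (0x64): reg=0x88
After byte 7 (0x2E): reg=0x7B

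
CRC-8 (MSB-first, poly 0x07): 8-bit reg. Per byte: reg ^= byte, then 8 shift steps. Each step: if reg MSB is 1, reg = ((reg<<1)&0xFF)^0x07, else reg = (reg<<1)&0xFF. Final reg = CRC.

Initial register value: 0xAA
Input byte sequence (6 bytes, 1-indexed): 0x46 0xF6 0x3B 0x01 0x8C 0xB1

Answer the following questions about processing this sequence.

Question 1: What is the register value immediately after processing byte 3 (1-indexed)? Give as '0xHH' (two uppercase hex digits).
After byte 1 (0x46): reg=0x8A
After byte 2 (0xF6): reg=0x73
After byte 3 (0x3B): reg=0xFF

Answer: 0xFF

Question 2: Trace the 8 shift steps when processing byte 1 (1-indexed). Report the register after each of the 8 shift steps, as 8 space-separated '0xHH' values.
Answer: 0xDF 0xB9 0x75 0xEA 0xD3 0xA1 0x45 0x8A

Derivation:
Register before byte 1: 0xAA
After XOR with byte 0x46: 0xEC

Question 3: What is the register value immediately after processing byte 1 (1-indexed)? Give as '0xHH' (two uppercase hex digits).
Answer: 0x8A

Derivation:
After byte 1 (0x46): reg=0x8A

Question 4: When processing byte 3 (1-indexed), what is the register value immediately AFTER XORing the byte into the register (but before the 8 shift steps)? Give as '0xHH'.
Register before byte 3: 0x73
Byte 3: 0x3B
0x73 XOR 0x3B = 0x48

Answer: 0x48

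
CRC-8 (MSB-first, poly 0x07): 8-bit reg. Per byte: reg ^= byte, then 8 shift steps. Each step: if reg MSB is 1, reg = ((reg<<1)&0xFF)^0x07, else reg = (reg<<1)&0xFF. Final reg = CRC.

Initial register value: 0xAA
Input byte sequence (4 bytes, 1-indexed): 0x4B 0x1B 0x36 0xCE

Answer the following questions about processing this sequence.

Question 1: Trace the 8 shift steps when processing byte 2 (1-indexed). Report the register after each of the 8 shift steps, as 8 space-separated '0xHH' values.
Answer: 0x63 0xC6 0x8B 0x11 0x22 0x44 0x88 0x17

Derivation:
After byte 1 (0x4B): reg=0xA9
Register before byte 2: 0xA9
After XOR with byte 0x1B: 0xB2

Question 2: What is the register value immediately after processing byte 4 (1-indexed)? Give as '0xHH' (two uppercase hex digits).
Answer: 0xDF

Derivation:
After byte 1 (0x4B): reg=0xA9
After byte 2 (0x1B): reg=0x17
After byte 3 (0x36): reg=0xE7
After byte 4 (0xCE): reg=0xDF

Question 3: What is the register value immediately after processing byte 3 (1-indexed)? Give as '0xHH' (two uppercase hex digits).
Answer: 0xE7

Derivation:
After byte 1 (0x4B): reg=0xA9
After byte 2 (0x1B): reg=0x17
After byte 3 (0x36): reg=0xE7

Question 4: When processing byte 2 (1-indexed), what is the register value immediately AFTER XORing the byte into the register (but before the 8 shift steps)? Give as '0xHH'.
Answer: 0xB2

Derivation:
Register before byte 2: 0xA9
Byte 2: 0x1B
0xA9 XOR 0x1B = 0xB2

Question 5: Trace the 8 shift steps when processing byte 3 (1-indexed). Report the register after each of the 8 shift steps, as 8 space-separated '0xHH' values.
Answer: 0x42 0x84 0x0F 0x1E 0x3C 0x78 0xF0 0xE7

Derivation:
After byte 1 (0x4B): reg=0xA9
After byte 2 (0x1B): reg=0x17
Register before byte 3: 0x17
After XOR with byte 0x36: 0x21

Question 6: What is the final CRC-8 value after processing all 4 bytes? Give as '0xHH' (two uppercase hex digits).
Answer: 0xDF

Derivation:
After byte 1 (0x4B): reg=0xA9
After byte 2 (0x1B): reg=0x17
After byte 3 (0x36): reg=0xE7
After byte 4 (0xCE): reg=0xDF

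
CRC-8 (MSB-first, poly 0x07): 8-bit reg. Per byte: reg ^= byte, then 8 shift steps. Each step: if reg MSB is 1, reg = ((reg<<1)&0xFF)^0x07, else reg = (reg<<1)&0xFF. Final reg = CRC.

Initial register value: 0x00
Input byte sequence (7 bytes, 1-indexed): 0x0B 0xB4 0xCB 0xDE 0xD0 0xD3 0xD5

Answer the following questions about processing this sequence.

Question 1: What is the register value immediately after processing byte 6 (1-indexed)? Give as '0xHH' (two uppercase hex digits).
After byte 1 (0x0B): reg=0x31
After byte 2 (0xB4): reg=0x92
After byte 3 (0xCB): reg=0x88
After byte 4 (0xDE): reg=0xA5
After byte 5 (0xD0): reg=0x4C
After byte 6 (0xD3): reg=0xD4

Answer: 0xD4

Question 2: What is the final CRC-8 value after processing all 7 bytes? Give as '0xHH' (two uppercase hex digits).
After byte 1 (0x0B): reg=0x31
After byte 2 (0xB4): reg=0x92
After byte 3 (0xCB): reg=0x88
After byte 4 (0xDE): reg=0xA5
After byte 5 (0xD0): reg=0x4C
After byte 6 (0xD3): reg=0xD4
After byte 7 (0xD5): reg=0x07

Answer: 0x07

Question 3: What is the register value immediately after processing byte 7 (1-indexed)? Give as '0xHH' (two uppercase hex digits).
After byte 1 (0x0B): reg=0x31
After byte 2 (0xB4): reg=0x92
After byte 3 (0xCB): reg=0x88
After byte 4 (0xDE): reg=0xA5
After byte 5 (0xD0): reg=0x4C
After byte 6 (0xD3): reg=0xD4
After byte 7 (0xD5): reg=0x07

Answer: 0x07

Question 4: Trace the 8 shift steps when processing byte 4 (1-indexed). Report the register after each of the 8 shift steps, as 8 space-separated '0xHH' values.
After byte 1 (0x0B): reg=0x31
After byte 2 (0xB4): reg=0x92
After byte 3 (0xCB): reg=0x88
Register before byte 4: 0x88
After XOR with byte 0xDE: 0x56

Answer: 0xAC 0x5F 0xBE 0x7B 0xF6 0xEB 0xD1 0xA5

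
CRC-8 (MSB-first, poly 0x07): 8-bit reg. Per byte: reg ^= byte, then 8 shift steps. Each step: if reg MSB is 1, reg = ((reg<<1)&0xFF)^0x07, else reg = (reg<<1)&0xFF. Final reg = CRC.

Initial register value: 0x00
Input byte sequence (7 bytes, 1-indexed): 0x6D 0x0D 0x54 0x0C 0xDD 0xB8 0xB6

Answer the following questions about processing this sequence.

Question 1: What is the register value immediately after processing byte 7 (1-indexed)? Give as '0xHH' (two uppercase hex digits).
Answer: 0xA9

Derivation:
After byte 1 (0x6D): reg=0x04
After byte 2 (0x0D): reg=0x3F
After byte 3 (0x54): reg=0x16
After byte 4 (0x0C): reg=0x46
After byte 5 (0xDD): reg=0xC8
After byte 6 (0xB8): reg=0x57
After byte 7 (0xB6): reg=0xA9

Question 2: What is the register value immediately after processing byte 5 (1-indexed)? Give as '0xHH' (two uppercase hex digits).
After byte 1 (0x6D): reg=0x04
After byte 2 (0x0D): reg=0x3F
After byte 3 (0x54): reg=0x16
After byte 4 (0x0C): reg=0x46
After byte 5 (0xDD): reg=0xC8

Answer: 0xC8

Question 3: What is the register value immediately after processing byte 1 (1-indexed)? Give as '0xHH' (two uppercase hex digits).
After byte 1 (0x6D): reg=0x04

Answer: 0x04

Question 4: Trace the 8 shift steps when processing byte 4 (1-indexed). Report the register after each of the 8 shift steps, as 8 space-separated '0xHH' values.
Answer: 0x34 0x68 0xD0 0xA7 0x49 0x92 0x23 0x46

Derivation:
After byte 1 (0x6D): reg=0x04
After byte 2 (0x0D): reg=0x3F
After byte 3 (0x54): reg=0x16
Register before byte 4: 0x16
After XOR with byte 0x0C: 0x1A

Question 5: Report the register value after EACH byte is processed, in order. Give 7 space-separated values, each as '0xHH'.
0x04 0x3F 0x16 0x46 0xC8 0x57 0xA9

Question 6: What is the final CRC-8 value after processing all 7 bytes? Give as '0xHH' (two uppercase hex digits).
After byte 1 (0x6D): reg=0x04
After byte 2 (0x0D): reg=0x3F
After byte 3 (0x54): reg=0x16
After byte 4 (0x0C): reg=0x46
After byte 5 (0xDD): reg=0xC8
After byte 6 (0xB8): reg=0x57
After byte 7 (0xB6): reg=0xA9

Answer: 0xA9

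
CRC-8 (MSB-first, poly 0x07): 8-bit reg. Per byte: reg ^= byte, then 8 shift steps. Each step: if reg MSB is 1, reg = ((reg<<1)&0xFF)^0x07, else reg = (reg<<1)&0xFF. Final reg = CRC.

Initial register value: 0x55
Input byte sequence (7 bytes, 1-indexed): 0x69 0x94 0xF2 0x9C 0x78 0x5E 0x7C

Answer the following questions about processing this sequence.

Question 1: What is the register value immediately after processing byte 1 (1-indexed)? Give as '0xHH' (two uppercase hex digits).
After byte 1 (0x69): reg=0xB4

Answer: 0xB4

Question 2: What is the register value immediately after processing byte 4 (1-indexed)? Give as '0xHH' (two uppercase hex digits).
Answer: 0xA0

Derivation:
After byte 1 (0x69): reg=0xB4
After byte 2 (0x94): reg=0xE0
After byte 3 (0xF2): reg=0x7E
After byte 4 (0x9C): reg=0xA0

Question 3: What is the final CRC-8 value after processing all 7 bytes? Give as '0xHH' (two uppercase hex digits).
After byte 1 (0x69): reg=0xB4
After byte 2 (0x94): reg=0xE0
After byte 3 (0xF2): reg=0x7E
After byte 4 (0x9C): reg=0xA0
After byte 5 (0x78): reg=0x06
After byte 6 (0x5E): reg=0x8F
After byte 7 (0x7C): reg=0xD7

Answer: 0xD7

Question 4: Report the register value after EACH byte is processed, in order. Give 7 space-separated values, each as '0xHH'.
0xB4 0xE0 0x7E 0xA0 0x06 0x8F 0xD7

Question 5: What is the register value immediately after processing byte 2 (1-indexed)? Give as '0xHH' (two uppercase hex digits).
After byte 1 (0x69): reg=0xB4
After byte 2 (0x94): reg=0xE0

Answer: 0xE0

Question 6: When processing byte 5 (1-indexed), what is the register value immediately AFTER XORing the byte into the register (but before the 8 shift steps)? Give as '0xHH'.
Answer: 0xD8

Derivation:
Register before byte 5: 0xA0
Byte 5: 0x78
0xA0 XOR 0x78 = 0xD8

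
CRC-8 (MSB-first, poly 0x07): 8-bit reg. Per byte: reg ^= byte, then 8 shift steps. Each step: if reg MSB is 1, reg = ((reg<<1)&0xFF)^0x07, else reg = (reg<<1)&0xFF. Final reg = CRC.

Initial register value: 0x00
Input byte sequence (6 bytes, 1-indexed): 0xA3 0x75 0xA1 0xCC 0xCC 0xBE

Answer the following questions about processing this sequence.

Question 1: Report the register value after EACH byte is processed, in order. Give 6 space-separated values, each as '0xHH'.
0x60 0x6B 0x78 0x05 0x71 0x63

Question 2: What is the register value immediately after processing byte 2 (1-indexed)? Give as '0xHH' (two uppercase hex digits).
After byte 1 (0xA3): reg=0x60
After byte 2 (0x75): reg=0x6B

Answer: 0x6B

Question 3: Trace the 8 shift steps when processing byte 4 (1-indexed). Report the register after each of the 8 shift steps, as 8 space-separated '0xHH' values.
Answer: 0x6F 0xDE 0xBB 0x71 0xE2 0xC3 0x81 0x05

Derivation:
After byte 1 (0xA3): reg=0x60
After byte 2 (0x75): reg=0x6B
After byte 3 (0xA1): reg=0x78
Register before byte 4: 0x78
After XOR with byte 0xCC: 0xB4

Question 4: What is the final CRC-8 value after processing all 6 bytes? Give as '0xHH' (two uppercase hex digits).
Answer: 0x63

Derivation:
After byte 1 (0xA3): reg=0x60
After byte 2 (0x75): reg=0x6B
After byte 3 (0xA1): reg=0x78
After byte 4 (0xCC): reg=0x05
After byte 5 (0xCC): reg=0x71
After byte 6 (0xBE): reg=0x63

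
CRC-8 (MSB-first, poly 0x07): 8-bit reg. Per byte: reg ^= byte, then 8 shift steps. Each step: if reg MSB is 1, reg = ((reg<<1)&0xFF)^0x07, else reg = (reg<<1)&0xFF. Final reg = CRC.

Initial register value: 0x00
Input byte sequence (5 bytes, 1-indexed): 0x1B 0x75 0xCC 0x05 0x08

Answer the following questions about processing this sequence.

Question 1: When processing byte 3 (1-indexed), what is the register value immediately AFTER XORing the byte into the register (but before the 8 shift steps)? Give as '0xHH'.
Answer: 0x40

Derivation:
Register before byte 3: 0x8C
Byte 3: 0xCC
0x8C XOR 0xCC = 0x40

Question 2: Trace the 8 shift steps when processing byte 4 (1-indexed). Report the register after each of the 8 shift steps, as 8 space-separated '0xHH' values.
After byte 1 (0x1B): reg=0x41
After byte 2 (0x75): reg=0x8C
After byte 3 (0xCC): reg=0xC7
Register before byte 4: 0xC7
After XOR with byte 0x05: 0xC2

Answer: 0x83 0x01 0x02 0x04 0x08 0x10 0x20 0x40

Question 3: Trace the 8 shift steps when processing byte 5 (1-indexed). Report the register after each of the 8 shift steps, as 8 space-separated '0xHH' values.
After byte 1 (0x1B): reg=0x41
After byte 2 (0x75): reg=0x8C
After byte 3 (0xCC): reg=0xC7
After byte 4 (0x05): reg=0x40
Register before byte 5: 0x40
After XOR with byte 0x08: 0x48

Answer: 0x90 0x27 0x4E 0x9C 0x3F 0x7E 0xFC 0xFF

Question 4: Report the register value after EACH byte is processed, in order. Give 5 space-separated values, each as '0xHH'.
0x41 0x8C 0xC7 0x40 0xFF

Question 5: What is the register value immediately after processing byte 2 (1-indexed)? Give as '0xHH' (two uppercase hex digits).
Answer: 0x8C

Derivation:
After byte 1 (0x1B): reg=0x41
After byte 2 (0x75): reg=0x8C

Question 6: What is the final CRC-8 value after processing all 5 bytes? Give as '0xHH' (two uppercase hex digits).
Answer: 0xFF

Derivation:
After byte 1 (0x1B): reg=0x41
After byte 2 (0x75): reg=0x8C
After byte 3 (0xCC): reg=0xC7
After byte 4 (0x05): reg=0x40
After byte 5 (0x08): reg=0xFF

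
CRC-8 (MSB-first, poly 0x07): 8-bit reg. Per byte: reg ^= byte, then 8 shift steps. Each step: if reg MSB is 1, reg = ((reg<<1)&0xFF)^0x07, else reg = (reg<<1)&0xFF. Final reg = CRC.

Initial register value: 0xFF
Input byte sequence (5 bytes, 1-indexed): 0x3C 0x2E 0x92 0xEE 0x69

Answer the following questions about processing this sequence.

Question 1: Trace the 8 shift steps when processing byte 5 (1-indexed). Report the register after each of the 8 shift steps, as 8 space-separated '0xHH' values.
Answer: 0xB5 0x6D 0xDA 0xB3 0x61 0xC2 0x83 0x01

Derivation:
After byte 1 (0x3C): reg=0x47
After byte 2 (0x2E): reg=0x18
After byte 3 (0x92): reg=0xBF
After byte 4 (0xEE): reg=0xB0
Register before byte 5: 0xB0
After XOR with byte 0x69: 0xD9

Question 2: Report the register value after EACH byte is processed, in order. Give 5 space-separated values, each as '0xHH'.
0x47 0x18 0xBF 0xB0 0x01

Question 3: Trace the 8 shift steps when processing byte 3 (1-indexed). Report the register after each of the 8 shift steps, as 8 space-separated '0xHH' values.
After byte 1 (0x3C): reg=0x47
After byte 2 (0x2E): reg=0x18
Register before byte 3: 0x18
After XOR with byte 0x92: 0x8A

Answer: 0x13 0x26 0x4C 0x98 0x37 0x6E 0xDC 0xBF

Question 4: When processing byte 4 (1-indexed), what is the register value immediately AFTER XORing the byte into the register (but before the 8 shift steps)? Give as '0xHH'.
Register before byte 4: 0xBF
Byte 4: 0xEE
0xBF XOR 0xEE = 0x51

Answer: 0x51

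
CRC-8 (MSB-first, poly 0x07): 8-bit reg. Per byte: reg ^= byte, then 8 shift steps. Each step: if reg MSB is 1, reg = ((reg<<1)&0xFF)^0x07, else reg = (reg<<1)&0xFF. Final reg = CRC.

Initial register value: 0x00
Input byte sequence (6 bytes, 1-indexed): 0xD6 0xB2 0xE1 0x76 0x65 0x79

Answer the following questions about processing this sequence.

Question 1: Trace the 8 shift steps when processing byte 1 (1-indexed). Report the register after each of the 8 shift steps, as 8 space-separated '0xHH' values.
Answer: 0xAB 0x51 0xA2 0x43 0x86 0x0B 0x16 0x2C

Derivation:
Register before byte 1: 0x00
After XOR with byte 0xD6: 0xD6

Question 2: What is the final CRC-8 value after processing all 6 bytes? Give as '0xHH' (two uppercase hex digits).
After byte 1 (0xD6): reg=0x2C
After byte 2 (0xB2): reg=0xD3
After byte 3 (0xE1): reg=0x9E
After byte 4 (0x76): reg=0x96
After byte 5 (0x65): reg=0xD7
After byte 6 (0x79): reg=0x43

Answer: 0x43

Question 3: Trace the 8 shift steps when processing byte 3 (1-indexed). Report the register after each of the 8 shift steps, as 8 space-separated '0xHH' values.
After byte 1 (0xD6): reg=0x2C
After byte 2 (0xB2): reg=0xD3
Register before byte 3: 0xD3
After XOR with byte 0xE1: 0x32

Answer: 0x64 0xC8 0x97 0x29 0x52 0xA4 0x4F 0x9E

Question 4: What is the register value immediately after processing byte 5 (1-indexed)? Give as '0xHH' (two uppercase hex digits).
After byte 1 (0xD6): reg=0x2C
After byte 2 (0xB2): reg=0xD3
After byte 3 (0xE1): reg=0x9E
After byte 4 (0x76): reg=0x96
After byte 5 (0x65): reg=0xD7

Answer: 0xD7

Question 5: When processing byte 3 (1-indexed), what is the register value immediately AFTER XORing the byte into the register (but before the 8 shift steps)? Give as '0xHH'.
Register before byte 3: 0xD3
Byte 3: 0xE1
0xD3 XOR 0xE1 = 0x32

Answer: 0x32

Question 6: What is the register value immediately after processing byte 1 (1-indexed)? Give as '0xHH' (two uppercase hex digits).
Answer: 0x2C

Derivation:
After byte 1 (0xD6): reg=0x2C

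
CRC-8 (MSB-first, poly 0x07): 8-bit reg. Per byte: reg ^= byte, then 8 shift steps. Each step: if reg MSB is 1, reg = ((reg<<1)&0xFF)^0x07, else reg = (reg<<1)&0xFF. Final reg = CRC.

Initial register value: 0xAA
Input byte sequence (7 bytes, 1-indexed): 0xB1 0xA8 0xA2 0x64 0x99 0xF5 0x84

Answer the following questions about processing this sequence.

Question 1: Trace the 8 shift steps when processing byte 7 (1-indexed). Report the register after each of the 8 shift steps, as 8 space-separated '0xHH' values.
Answer: 0xC7 0x89 0x15 0x2A 0x54 0xA8 0x57 0xAE

Derivation:
After byte 1 (0xB1): reg=0x41
After byte 2 (0xA8): reg=0x91
After byte 3 (0xA2): reg=0x99
After byte 4 (0x64): reg=0xFD
After byte 5 (0x99): reg=0x3B
After byte 6 (0xF5): reg=0x64
Register before byte 7: 0x64
After XOR with byte 0x84: 0xE0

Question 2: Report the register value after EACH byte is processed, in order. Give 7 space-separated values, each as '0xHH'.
0x41 0x91 0x99 0xFD 0x3B 0x64 0xAE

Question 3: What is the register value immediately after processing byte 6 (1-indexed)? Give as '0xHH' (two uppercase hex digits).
After byte 1 (0xB1): reg=0x41
After byte 2 (0xA8): reg=0x91
After byte 3 (0xA2): reg=0x99
After byte 4 (0x64): reg=0xFD
After byte 5 (0x99): reg=0x3B
After byte 6 (0xF5): reg=0x64

Answer: 0x64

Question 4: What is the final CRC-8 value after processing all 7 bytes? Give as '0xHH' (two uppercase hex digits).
Answer: 0xAE

Derivation:
After byte 1 (0xB1): reg=0x41
After byte 2 (0xA8): reg=0x91
After byte 3 (0xA2): reg=0x99
After byte 4 (0x64): reg=0xFD
After byte 5 (0x99): reg=0x3B
After byte 6 (0xF5): reg=0x64
After byte 7 (0x84): reg=0xAE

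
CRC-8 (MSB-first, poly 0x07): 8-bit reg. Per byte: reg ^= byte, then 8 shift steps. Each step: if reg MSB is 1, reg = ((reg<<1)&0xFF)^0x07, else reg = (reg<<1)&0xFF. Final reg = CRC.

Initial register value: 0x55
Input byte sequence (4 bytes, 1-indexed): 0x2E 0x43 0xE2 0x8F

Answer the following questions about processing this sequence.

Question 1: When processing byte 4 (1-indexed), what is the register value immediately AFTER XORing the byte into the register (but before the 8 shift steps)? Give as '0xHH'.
Register before byte 4: 0x4F
Byte 4: 0x8F
0x4F XOR 0x8F = 0xC0

Answer: 0xC0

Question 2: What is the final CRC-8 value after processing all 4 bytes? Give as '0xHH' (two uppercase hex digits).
Answer: 0x4E

Derivation:
After byte 1 (0x2E): reg=0x66
After byte 2 (0x43): reg=0xFB
After byte 3 (0xE2): reg=0x4F
After byte 4 (0x8F): reg=0x4E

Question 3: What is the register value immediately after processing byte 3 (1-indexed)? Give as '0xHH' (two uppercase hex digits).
After byte 1 (0x2E): reg=0x66
After byte 2 (0x43): reg=0xFB
After byte 3 (0xE2): reg=0x4F

Answer: 0x4F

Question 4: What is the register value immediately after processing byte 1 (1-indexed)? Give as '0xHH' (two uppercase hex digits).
After byte 1 (0x2E): reg=0x66

Answer: 0x66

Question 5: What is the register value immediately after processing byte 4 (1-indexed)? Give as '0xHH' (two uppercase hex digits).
Answer: 0x4E

Derivation:
After byte 1 (0x2E): reg=0x66
After byte 2 (0x43): reg=0xFB
After byte 3 (0xE2): reg=0x4F
After byte 4 (0x8F): reg=0x4E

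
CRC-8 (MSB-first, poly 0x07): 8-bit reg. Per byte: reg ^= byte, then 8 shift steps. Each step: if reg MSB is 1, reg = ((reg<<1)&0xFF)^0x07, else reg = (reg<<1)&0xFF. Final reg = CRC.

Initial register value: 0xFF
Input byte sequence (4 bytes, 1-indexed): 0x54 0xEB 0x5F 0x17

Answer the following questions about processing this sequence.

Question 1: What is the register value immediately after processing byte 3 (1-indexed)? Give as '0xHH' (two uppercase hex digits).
Answer: 0xEA

Derivation:
After byte 1 (0x54): reg=0x58
After byte 2 (0xEB): reg=0x10
After byte 3 (0x5F): reg=0xEA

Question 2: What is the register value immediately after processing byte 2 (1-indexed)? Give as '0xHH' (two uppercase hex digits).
Answer: 0x10

Derivation:
After byte 1 (0x54): reg=0x58
After byte 2 (0xEB): reg=0x10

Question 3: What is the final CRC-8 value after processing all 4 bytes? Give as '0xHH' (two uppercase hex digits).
After byte 1 (0x54): reg=0x58
After byte 2 (0xEB): reg=0x10
After byte 3 (0x5F): reg=0xEA
After byte 4 (0x17): reg=0xFD

Answer: 0xFD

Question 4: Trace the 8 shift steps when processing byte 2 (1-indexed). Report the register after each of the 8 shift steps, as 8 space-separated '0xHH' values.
After byte 1 (0x54): reg=0x58
Register before byte 2: 0x58
After XOR with byte 0xEB: 0xB3

Answer: 0x61 0xC2 0x83 0x01 0x02 0x04 0x08 0x10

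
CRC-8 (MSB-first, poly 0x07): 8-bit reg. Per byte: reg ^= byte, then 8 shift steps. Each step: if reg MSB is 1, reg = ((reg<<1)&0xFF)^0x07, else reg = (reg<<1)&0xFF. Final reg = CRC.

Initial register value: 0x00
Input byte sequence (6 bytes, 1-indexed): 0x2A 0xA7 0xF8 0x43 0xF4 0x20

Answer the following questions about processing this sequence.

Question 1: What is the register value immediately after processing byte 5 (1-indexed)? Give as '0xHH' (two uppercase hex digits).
After byte 1 (0x2A): reg=0xD6
After byte 2 (0xA7): reg=0x50
After byte 3 (0xF8): reg=0x51
After byte 4 (0x43): reg=0x7E
After byte 5 (0xF4): reg=0xBF

Answer: 0xBF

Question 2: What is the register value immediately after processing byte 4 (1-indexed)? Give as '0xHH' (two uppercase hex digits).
Answer: 0x7E

Derivation:
After byte 1 (0x2A): reg=0xD6
After byte 2 (0xA7): reg=0x50
After byte 3 (0xF8): reg=0x51
After byte 4 (0x43): reg=0x7E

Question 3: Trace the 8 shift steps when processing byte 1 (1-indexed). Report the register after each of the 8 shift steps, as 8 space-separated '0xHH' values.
Answer: 0x54 0xA8 0x57 0xAE 0x5B 0xB6 0x6B 0xD6

Derivation:
Register before byte 1: 0x00
After XOR with byte 0x2A: 0x2A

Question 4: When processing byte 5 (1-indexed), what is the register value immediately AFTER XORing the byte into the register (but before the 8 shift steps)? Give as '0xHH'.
Register before byte 5: 0x7E
Byte 5: 0xF4
0x7E XOR 0xF4 = 0x8A

Answer: 0x8A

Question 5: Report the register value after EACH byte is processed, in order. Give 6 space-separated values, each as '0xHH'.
0xD6 0x50 0x51 0x7E 0xBF 0xD4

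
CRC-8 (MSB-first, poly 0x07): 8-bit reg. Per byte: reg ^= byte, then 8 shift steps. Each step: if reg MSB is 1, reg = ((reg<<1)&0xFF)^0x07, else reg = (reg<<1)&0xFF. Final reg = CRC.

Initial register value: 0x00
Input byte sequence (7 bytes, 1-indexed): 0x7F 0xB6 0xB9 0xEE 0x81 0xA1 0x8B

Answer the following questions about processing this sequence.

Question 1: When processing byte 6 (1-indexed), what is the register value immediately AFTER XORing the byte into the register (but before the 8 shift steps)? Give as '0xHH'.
Register before byte 6: 0x89
Byte 6: 0xA1
0x89 XOR 0xA1 = 0x28

Answer: 0x28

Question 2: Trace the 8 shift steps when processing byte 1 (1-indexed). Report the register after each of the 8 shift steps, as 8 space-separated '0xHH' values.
Answer: 0xFE 0xFB 0xF1 0xE5 0xCD 0x9D 0x3D 0x7A

Derivation:
Register before byte 1: 0x00
After XOR with byte 0x7F: 0x7F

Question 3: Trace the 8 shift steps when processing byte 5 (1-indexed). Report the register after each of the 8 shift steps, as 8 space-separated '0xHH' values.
Answer: 0x07 0x0E 0x1C 0x38 0x70 0xE0 0xC7 0x89

Derivation:
After byte 1 (0x7F): reg=0x7A
After byte 2 (0xB6): reg=0x6A
After byte 3 (0xB9): reg=0x37
After byte 4 (0xEE): reg=0x01
Register before byte 5: 0x01
After XOR with byte 0x81: 0x80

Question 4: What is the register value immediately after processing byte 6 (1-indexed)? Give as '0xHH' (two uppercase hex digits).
After byte 1 (0x7F): reg=0x7A
After byte 2 (0xB6): reg=0x6A
After byte 3 (0xB9): reg=0x37
After byte 4 (0xEE): reg=0x01
After byte 5 (0x81): reg=0x89
After byte 6 (0xA1): reg=0xD8

Answer: 0xD8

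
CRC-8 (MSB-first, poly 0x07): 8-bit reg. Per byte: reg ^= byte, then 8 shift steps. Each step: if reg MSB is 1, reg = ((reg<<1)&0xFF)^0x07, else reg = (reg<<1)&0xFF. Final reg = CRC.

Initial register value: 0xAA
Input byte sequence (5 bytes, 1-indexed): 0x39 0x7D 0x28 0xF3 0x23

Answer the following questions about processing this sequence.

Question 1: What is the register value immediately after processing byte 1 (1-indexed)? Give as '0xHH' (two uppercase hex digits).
Answer: 0xF0

Derivation:
After byte 1 (0x39): reg=0xF0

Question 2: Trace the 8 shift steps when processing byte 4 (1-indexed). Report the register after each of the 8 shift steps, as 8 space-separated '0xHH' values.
After byte 1 (0x39): reg=0xF0
After byte 2 (0x7D): reg=0xAA
After byte 3 (0x28): reg=0x87
Register before byte 4: 0x87
After XOR with byte 0xF3: 0x74

Answer: 0xE8 0xD7 0xA9 0x55 0xAA 0x53 0xA6 0x4B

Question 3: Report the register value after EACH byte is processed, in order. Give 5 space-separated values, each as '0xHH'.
0xF0 0xAA 0x87 0x4B 0x1F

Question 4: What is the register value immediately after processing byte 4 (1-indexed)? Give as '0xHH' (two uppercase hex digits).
Answer: 0x4B

Derivation:
After byte 1 (0x39): reg=0xF0
After byte 2 (0x7D): reg=0xAA
After byte 3 (0x28): reg=0x87
After byte 4 (0xF3): reg=0x4B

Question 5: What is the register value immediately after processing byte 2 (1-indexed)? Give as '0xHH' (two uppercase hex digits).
After byte 1 (0x39): reg=0xF0
After byte 2 (0x7D): reg=0xAA

Answer: 0xAA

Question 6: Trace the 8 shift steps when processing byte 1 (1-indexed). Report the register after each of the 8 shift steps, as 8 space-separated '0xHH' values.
Answer: 0x21 0x42 0x84 0x0F 0x1E 0x3C 0x78 0xF0

Derivation:
Register before byte 1: 0xAA
After XOR with byte 0x39: 0x93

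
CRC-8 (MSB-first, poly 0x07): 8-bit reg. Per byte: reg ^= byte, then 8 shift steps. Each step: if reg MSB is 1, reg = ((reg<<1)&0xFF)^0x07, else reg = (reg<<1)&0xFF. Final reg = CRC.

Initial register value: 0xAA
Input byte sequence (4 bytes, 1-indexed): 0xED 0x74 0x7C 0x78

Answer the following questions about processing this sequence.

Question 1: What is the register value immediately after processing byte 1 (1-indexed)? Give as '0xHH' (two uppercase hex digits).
After byte 1 (0xED): reg=0xD2

Answer: 0xD2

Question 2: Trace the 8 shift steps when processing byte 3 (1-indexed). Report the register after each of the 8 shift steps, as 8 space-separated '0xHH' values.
After byte 1 (0xED): reg=0xD2
After byte 2 (0x74): reg=0x7B
Register before byte 3: 0x7B
After XOR with byte 0x7C: 0x07

Answer: 0x0E 0x1C 0x38 0x70 0xE0 0xC7 0x89 0x15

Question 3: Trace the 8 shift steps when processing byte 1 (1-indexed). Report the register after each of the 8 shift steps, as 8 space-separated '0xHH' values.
Answer: 0x8E 0x1B 0x36 0x6C 0xD8 0xB7 0x69 0xD2

Derivation:
Register before byte 1: 0xAA
After XOR with byte 0xED: 0x47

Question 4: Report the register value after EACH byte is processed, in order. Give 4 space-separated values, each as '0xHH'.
0xD2 0x7B 0x15 0x04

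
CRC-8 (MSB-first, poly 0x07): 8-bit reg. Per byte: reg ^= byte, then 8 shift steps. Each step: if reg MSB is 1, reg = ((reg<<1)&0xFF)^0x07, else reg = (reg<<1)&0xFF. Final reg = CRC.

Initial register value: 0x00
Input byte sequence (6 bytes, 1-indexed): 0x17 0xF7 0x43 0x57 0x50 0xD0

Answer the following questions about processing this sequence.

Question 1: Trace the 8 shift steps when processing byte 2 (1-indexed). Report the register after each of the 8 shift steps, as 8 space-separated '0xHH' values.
After byte 1 (0x17): reg=0x65
Register before byte 2: 0x65
After XOR with byte 0xF7: 0x92

Answer: 0x23 0x46 0x8C 0x1F 0x3E 0x7C 0xF8 0xF7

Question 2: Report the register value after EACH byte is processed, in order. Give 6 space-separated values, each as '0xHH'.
0x65 0xF7 0x05 0xB9 0x91 0xC0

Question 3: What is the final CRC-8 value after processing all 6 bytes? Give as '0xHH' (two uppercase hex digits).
After byte 1 (0x17): reg=0x65
After byte 2 (0xF7): reg=0xF7
After byte 3 (0x43): reg=0x05
After byte 4 (0x57): reg=0xB9
After byte 5 (0x50): reg=0x91
After byte 6 (0xD0): reg=0xC0

Answer: 0xC0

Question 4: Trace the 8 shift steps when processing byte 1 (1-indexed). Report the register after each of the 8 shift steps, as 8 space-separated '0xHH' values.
Answer: 0x2E 0x5C 0xB8 0x77 0xEE 0xDB 0xB1 0x65

Derivation:
Register before byte 1: 0x00
After XOR with byte 0x17: 0x17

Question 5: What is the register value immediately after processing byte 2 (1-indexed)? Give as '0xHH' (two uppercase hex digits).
Answer: 0xF7

Derivation:
After byte 1 (0x17): reg=0x65
After byte 2 (0xF7): reg=0xF7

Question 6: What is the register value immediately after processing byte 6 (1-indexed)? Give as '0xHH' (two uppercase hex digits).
After byte 1 (0x17): reg=0x65
After byte 2 (0xF7): reg=0xF7
After byte 3 (0x43): reg=0x05
After byte 4 (0x57): reg=0xB9
After byte 5 (0x50): reg=0x91
After byte 6 (0xD0): reg=0xC0

Answer: 0xC0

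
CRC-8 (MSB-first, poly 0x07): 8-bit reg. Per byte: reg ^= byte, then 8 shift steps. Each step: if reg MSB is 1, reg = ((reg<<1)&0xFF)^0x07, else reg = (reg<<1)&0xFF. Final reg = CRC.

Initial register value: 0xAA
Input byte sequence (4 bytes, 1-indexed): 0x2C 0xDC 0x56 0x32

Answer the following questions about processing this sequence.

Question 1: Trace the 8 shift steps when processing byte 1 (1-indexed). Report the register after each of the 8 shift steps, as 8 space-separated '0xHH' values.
Answer: 0x0B 0x16 0x2C 0x58 0xB0 0x67 0xCE 0x9B

Derivation:
Register before byte 1: 0xAA
After XOR with byte 0x2C: 0x86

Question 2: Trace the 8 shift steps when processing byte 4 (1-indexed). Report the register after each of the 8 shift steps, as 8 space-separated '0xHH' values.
Answer: 0x49 0x92 0x23 0x46 0x8C 0x1F 0x3E 0x7C

Derivation:
After byte 1 (0x2C): reg=0x9B
After byte 2 (0xDC): reg=0xD2
After byte 3 (0x56): reg=0x95
Register before byte 4: 0x95
After XOR with byte 0x32: 0xA7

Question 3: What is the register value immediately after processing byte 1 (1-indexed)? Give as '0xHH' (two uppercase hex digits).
After byte 1 (0x2C): reg=0x9B

Answer: 0x9B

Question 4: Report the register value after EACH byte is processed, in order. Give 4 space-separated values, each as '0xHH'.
0x9B 0xD2 0x95 0x7C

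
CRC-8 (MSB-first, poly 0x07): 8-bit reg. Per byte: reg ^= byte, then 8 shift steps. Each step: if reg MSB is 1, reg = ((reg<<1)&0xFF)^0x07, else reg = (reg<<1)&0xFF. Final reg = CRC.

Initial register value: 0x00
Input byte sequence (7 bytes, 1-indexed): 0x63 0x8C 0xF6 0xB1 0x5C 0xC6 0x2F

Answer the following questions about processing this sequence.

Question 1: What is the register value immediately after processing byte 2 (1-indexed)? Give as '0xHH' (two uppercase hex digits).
After byte 1 (0x63): reg=0x2E
After byte 2 (0x8C): reg=0x67

Answer: 0x67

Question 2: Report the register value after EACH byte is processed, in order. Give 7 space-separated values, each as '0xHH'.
0x2E 0x67 0xFE 0xEA 0x0B 0x6D 0xC9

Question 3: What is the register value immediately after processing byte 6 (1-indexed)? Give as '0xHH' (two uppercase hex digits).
After byte 1 (0x63): reg=0x2E
After byte 2 (0x8C): reg=0x67
After byte 3 (0xF6): reg=0xFE
After byte 4 (0xB1): reg=0xEA
After byte 5 (0x5C): reg=0x0B
After byte 6 (0xC6): reg=0x6D

Answer: 0x6D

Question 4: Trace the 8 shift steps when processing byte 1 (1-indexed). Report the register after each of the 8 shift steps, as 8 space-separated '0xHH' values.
Answer: 0xC6 0x8B 0x11 0x22 0x44 0x88 0x17 0x2E

Derivation:
Register before byte 1: 0x00
After XOR with byte 0x63: 0x63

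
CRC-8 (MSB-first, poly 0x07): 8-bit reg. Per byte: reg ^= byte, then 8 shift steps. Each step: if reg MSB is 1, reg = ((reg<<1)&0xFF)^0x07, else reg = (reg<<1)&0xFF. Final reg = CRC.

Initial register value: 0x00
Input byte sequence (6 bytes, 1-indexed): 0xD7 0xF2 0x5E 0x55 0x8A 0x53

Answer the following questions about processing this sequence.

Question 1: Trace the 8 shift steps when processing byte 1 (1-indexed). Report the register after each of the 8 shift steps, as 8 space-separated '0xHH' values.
Answer: 0xA9 0x55 0xAA 0x53 0xA6 0x4B 0x96 0x2B

Derivation:
Register before byte 1: 0x00
After XOR with byte 0xD7: 0xD7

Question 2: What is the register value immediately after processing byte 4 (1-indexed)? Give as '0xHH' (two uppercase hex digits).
After byte 1 (0xD7): reg=0x2B
After byte 2 (0xF2): reg=0x01
After byte 3 (0x5E): reg=0x9A
After byte 4 (0x55): reg=0x63

Answer: 0x63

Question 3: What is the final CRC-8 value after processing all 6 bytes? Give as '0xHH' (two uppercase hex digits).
Answer: 0x40

Derivation:
After byte 1 (0xD7): reg=0x2B
After byte 2 (0xF2): reg=0x01
After byte 3 (0x5E): reg=0x9A
After byte 4 (0x55): reg=0x63
After byte 5 (0x8A): reg=0x91
After byte 6 (0x53): reg=0x40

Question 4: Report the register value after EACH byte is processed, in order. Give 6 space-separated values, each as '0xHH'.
0x2B 0x01 0x9A 0x63 0x91 0x40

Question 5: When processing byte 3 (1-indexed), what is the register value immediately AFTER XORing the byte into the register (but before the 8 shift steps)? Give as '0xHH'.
Register before byte 3: 0x01
Byte 3: 0x5E
0x01 XOR 0x5E = 0x5F

Answer: 0x5F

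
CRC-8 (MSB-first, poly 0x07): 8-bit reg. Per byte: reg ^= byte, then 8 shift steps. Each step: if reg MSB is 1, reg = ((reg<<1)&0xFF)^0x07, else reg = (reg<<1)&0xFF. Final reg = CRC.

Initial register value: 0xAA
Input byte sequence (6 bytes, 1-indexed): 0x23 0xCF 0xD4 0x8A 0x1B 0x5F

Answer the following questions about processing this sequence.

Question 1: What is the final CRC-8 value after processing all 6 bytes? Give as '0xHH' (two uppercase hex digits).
After byte 1 (0x23): reg=0xB6
After byte 2 (0xCF): reg=0x68
After byte 3 (0xD4): reg=0x3D
After byte 4 (0x8A): reg=0x0C
After byte 5 (0x1B): reg=0x65
After byte 6 (0x5F): reg=0xA6

Answer: 0xA6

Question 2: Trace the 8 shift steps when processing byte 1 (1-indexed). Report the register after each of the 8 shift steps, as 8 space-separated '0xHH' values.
Answer: 0x15 0x2A 0x54 0xA8 0x57 0xAE 0x5B 0xB6

Derivation:
Register before byte 1: 0xAA
After XOR with byte 0x23: 0x89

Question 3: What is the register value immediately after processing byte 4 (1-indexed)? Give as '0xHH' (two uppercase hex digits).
Answer: 0x0C

Derivation:
After byte 1 (0x23): reg=0xB6
After byte 2 (0xCF): reg=0x68
After byte 3 (0xD4): reg=0x3D
After byte 4 (0x8A): reg=0x0C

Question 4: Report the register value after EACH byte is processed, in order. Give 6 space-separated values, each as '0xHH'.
0xB6 0x68 0x3D 0x0C 0x65 0xA6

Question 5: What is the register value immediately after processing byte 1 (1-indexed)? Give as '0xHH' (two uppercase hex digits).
Answer: 0xB6

Derivation:
After byte 1 (0x23): reg=0xB6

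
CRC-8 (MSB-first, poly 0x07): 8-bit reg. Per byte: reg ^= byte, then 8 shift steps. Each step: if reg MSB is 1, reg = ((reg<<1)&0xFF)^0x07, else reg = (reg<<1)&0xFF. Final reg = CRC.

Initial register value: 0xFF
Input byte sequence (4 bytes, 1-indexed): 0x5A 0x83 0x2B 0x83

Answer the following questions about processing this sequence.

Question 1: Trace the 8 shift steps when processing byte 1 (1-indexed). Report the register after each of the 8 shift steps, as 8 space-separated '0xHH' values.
Register before byte 1: 0xFF
After XOR with byte 0x5A: 0xA5

Answer: 0x4D 0x9A 0x33 0x66 0xCC 0x9F 0x39 0x72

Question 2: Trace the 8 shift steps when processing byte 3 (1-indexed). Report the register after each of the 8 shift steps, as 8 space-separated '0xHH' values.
Answer: 0xE3 0xC1 0x85 0x0D 0x1A 0x34 0x68 0xD0

Derivation:
After byte 1 (0x5A): reg=0x72
After byte 2 (0x83): reg=0xD9
Register before byte 3: 0xD9
After XOR with byte 0x2B: 0xF2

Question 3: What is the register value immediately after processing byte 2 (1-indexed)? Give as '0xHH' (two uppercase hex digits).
Answer: 0xD9

Derivation:
After byte 1 (0x5A): reg=0x72
After byte 2 (0x83): reg=0xD9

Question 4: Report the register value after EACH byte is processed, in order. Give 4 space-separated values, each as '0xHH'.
0x72 0xD9 0xD0 0xBE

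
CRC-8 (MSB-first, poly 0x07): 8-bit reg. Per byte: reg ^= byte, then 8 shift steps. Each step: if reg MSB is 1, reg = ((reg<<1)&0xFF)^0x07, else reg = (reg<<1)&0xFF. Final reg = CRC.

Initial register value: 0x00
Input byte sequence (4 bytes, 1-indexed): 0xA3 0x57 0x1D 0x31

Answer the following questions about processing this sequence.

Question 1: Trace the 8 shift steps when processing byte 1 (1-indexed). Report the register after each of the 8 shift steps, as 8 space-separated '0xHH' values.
Answer: 0x41 0x82 0x03 0x06 0x0C 0x18 0x30 0x60

Derivation:
Register before byte 1: 0x00
After XOR with byte 0xA3: 0xA3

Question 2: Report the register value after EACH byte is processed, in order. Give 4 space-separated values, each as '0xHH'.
0x60 0x85 0xC1 0xDE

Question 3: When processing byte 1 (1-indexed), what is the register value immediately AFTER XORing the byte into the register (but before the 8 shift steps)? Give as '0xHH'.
Answer: 0xA3

Derivation:
Register before byte 1: 0x00
Byte 1: 0xA3
0x00 XOR 0xA3 = 0xA3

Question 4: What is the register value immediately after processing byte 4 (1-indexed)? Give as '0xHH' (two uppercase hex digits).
After byte 1 (0xA3): reg=0x60
After byte 2 (0x57): reg=0x85
After byte 3 (0x1D): reg=0xC1
After byte 4 (0x31): reg=0xDE

Answer: 0xDE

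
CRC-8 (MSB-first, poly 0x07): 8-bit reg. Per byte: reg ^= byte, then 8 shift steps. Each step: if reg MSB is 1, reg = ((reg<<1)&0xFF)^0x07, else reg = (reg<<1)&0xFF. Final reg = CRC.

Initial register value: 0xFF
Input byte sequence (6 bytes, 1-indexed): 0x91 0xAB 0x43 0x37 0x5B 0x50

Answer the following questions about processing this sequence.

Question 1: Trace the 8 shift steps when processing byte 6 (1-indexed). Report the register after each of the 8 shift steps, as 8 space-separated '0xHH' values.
After byte 1 (0x91): reg=0x0D
After byte 2 (0xAB): reg=0x7B
After byte 3 (0x43): reg=0xA8
After byte 4 (0x37): reg=0xD4
After byte 5 (0x5B): reg=0xA4
Register before byte 6: 0xA4
After XOR with byte 0x50: 0xF4

Answer: 0xEF 0xD9 0xB5 0x6D 0xDA 0xB3 0x61 0xC2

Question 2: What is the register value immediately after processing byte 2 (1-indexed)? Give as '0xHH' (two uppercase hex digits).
After byte 1 (0x91): reg=0x0D
After byte 2 (0xAB): reg=0x7B

Answer: 0x7B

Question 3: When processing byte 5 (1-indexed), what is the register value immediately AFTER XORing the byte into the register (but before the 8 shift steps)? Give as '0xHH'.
Register before byte 5: 0xD4
Byte 5: 0x5B
0xD4 XOR 0x5B = 0x8F

Answer: 0x8F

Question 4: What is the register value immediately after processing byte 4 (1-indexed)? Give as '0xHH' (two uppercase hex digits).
After byte 1 (0x91): reg=0x0D
After byte 2 (0xAB): reg=0x7B
After byte 3 (0x43): reg=0xA8
After byte 4 (0x37): reg=0xD4

Answer: 0xD4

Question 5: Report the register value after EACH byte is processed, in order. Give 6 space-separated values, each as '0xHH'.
0x0D 0x7B 0xA8 0xD4 0xA4 0xC2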